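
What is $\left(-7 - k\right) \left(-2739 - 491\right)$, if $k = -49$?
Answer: $-135660$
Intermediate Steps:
$\left(-7 - k\right) \left(-2739 - 491\right) = \left(-7 - -49\right) \left(-2739 - 491\right) = \left(-7 + 49\right) \left(-2739 - 491\right) = 42 \left(-3230\right) = -135660$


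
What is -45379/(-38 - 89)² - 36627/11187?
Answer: -366137252/60145041 ≈ -6.0876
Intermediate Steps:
-45379/(-38 - 89)² - 36627/11187 = -45379/((-127)²) - 36627*1/11187 = -45379/16129 - 12209/3729 = -366137252/60145041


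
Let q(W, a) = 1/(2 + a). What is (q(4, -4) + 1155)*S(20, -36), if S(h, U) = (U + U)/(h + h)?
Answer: -20781/10 ≈ -2078.1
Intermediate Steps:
S(h, U) = U/h (S(h, U) = (2*U)/((2*h)) = (2*U)*(1/(2*h)) = U/h)
(q(4, -4) + 1155)*S(20, -36) = (1/(2 - 4) + 1155)*(-36/20) = (1/(-2) + 1155)*(-36*1/20) = (-½ + 1155)*(-9/5) = (2309/2)*(-9/5) = -20781/10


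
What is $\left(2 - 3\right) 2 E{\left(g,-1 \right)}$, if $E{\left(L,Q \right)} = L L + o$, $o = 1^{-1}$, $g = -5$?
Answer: $-52$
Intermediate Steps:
$o = 1$
$E{\left(L,Q \right)} = 1 + L^{2}$ ($E{\left(L,Q \right)} = L L + 1 = L^{2} + 1 = 1 + L^{2}$)
$\left(2 - 3\right) 2 E{\left(g,-1 \right)} = \left(2 - 3\right) 2 \left(1 + \left(-5\right)^{2}\right) = \left(-1\right) 2 \left(1 + 25\right) = \left(-2\right) 26 = -52$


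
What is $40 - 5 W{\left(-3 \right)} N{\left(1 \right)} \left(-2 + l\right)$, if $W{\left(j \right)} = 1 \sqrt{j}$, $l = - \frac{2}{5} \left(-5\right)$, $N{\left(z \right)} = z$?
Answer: $0$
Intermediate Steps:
$l = 2$ ($l = \left(-2\right) \frac{1}{5} \left(-5\right) = \left(- \frac{2}{5}\right) \left(-5\right) = 2$)
$W{\left(j \right)} = \sqrt{j}$
$40 - 5 W{\left(-3 \right)} N{\left(1 \right)} \left(-2 + l\right) = 40 - 5 \sqrt{-3} \cdot 1 \left(-2 + 2\right) = 40 - 5 i \sqrt{3} \cdot 1 \cdot 0 = 40 - 5 i \sqrt{3} \cdot 0 = 40 \cdot 0 = 0$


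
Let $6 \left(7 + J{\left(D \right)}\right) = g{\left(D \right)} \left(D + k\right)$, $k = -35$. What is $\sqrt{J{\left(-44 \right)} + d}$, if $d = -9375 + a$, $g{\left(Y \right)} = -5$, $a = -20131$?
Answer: $\frac{i \sqrt{1060098}}{6} \approx 171.6 i$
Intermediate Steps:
$d = -29506$ ($d = -9375 - 20131 = -29506$)
$J{\left(D \right)} = \frac{133}{6} - \frac{5 D}{6}$ ($J{\left(D \right)} = -7 + \frac{\left(-5\right) \left(D - 35\right)}{6} = -7 + \frac{\left(-5\right) \left(-35 + D\right)}{6} = -7 + \frac{175 - 5 D}{6} = -7 - \left(- \frac{175}{6} + \frac{5 D}{6}\right) = \frac{133}{6} - \frac{5 D}{6}$)
$\sqrt{J{\left(-44 \right)} + d} = \sqrt{\left(\frac{133}{6} - - \frac{110}{3}\right) - 29506} = \sqrt{\left(\frac{133}{6} + \frac{110}{3}\right) - 29506} = \sqrt{\frac{353}{6} - 29506} = \sqrt{- \frac{176683}{6}} = \frac{i \sqrt{1060098}}{6}$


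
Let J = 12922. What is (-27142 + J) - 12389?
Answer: -26609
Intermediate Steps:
(-27142 + J) - 12389 = (-27142 + 12922) - 12389 = -14220 - 12389 = -26609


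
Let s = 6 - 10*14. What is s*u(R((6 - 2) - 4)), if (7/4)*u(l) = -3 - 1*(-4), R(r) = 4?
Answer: -536/7 ≈ -76.571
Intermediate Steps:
s = -134 (s = 6 - 140 = -134)
u(l) = 4/7 (u(l) = 4*(-3 - 1*(-4))/7 = 4*(-3 + 4)/7 = (4/7)*1 = 4/7)
s*u(R((6 - 2) - 4)) = -134*4/7 = -536/7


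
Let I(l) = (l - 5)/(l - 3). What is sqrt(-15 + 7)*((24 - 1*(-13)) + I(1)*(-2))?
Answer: 66*I*sqrt(2) ≈ 93.338*I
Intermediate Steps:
I(l) = (-5 + l)/(-3 + l)
sqrt(-15 + 7)*((24 - 1*(-13)) + I(1)*(-2)) = sqrt(-15 + 7)*((24 - 1*(-13)) + ((-5 + 1)/(-3 + 1))*(-2)) = sqrt(-8)*((24 + 13) + (-4/(-2))*(-2)) = (2*I*sqrt(2))*(37 - 1/2*(-4)*(-2)) = (2*I*sqrt(2))*(37 + 2*(-2)) = (2*I*sqrt(2))*(37 - 4) = (2*I*sqrt(2))*33 = 66*I*sqrt(2)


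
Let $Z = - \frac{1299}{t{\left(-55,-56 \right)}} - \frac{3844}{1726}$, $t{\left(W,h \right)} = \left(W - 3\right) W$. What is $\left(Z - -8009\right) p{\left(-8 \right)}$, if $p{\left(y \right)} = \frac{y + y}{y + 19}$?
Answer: $- \frac{176330276104}{15141335} \approx -11646.0$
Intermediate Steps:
$t{\left(W,h \right)} = W \left(-3 + W\right)$ ($t{\left(W,h \right)} = \left(-3 + W\right) W = W \left(-3 + W\right)$)
$Z = - \frac{7252217}{2752970}$ ($Z = - \frac{1299}{\left(-55\right) \left(-3 - 55\right)} - \frac{3844}{1726} = - \frac{1299}{\left(-55\right) \left(-58\right)} - \frac{1922}{863} = - \frac{1299}{3190} - \frac{1922}{863} = - \frac{7252217}{2752970} \approx -2.6343$)
$p{\left(y \right)} = \frac{2 y}{19 + y}$
$\left(Z - -8009\right) p{\left(-8 \right)} = \left(- \frac{7252217}{2752970} - -8009\right) 2 \left(-8\right) \frac{1}{19 - 8} = \left(- \frac{7252217}{2752970} + 8009\right) 2 \left(-8\right) \frac{1}{11} = \frac{22041284513 \cdot 2 \left(-8\right) \frac{1}{11}}{2752970} = \frac{22041284513}{2752970} \left(- \frac{16}{11}\right) = - \frac{176330276104}{15141335}$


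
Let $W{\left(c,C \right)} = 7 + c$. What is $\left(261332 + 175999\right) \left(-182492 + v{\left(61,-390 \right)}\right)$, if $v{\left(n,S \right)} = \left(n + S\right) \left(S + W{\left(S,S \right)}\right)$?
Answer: $31411299075$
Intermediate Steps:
$v{\left(n,S \right)} = \left(7 + 2 S\right) \left(S + n\right)$ ($v{\left(n,S \right)} = \left(n + S\right) \left(S + \left(7 + S\right)\right) = \left(S + n\right) \left(7 + 2 S\right) = \left(7 + 2 S\right) \left(S + n\right)$)
$\left(261332 + 175999\right) \left(-182492 + v{\left(61,-390 \right)}\right) = \left(261332 + 175999\right) \left(-182492 + \left(\left(-390\right)^{2} - 23790 - 390 \left(7 - 390\right) + 61 \left(7 - 390\right)\right)\right) = 437331 \left(-182492 + \left(152100 - 23790 - -149370 + 61 \left(-383\right)\right)\right) = 437331 \left(-182492 + \left(152100 - 23790 + 149370 - 23363\right)\right) = 437331 \left(-182492 + 254317\right) = 437331 \cdot 71825 = 31411299075$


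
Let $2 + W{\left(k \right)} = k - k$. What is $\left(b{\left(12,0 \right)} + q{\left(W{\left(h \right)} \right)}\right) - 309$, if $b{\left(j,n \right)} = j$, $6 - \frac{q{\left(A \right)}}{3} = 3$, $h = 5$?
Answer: $-288$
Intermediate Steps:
$W{\left(k \right)} = -2$ ($W{\left(k \right)} = -2 + \left(k - k\right) = -2 + 0 = -2$)
$q{\left(A \right)} = 9$ ($q{\left(A \right)} = 18 - 9 = 9$)
$\left(b{\left(12,0 \right)} + q{\left(W{\left(h \right)} \right)}\right) - 309 = \left(12 + 9\right) - 309 = 21 - 309 = -288$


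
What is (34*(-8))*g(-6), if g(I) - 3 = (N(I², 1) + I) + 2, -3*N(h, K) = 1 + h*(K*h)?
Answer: 353600/3 ≈ 1.1787e+5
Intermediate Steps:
N(h, K) = -⅓ - K*h²/3 (N(h, K) = -(1 + h*(K*h))/3 = -(1 + K*h²)/3 = -⅓ - K*h²/3)
g(I) = 14/3 + I - I⁴/3 (g(I) = 3 + (((-⅓ - ⅓*1*(I²)²) + I) + 2) = 3 + (((-⅓ - ⅓*1*I⁴) + I) + 2) = 3 + (((-⅓ - I⁴/3) + I) + 2) = 3 + ((-⅓ + I - I⁴/3) + 2) = 3 + (5/3 + I - I⁴/3) = 14/3 + I - I⁴/3)
(34*(-8))*g(-6) = (34*(-8))*(14/3 - 6 - ⅓*(-6)⁴) = -272*(14/3 - 6 - ⅓*1296) = -272*(14/3 - 6 - 432) = -272*(-1300/3) = 353600/3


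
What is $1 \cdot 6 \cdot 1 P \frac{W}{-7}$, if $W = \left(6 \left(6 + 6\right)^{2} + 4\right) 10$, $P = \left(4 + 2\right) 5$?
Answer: $-223200$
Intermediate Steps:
$P = 30$ ($P = 6 \cdot 5 = 30$)
$W = 8680$ ($W = \left(6 \cdot 12^{2} + 4\right) 10 = \left(6 \cdot 144 + 4\right) 10 = \left(864 + 4\right) 10 = 868 \cdot 10 = 8680$)
$1 \cdot 6 \cdot 1 P \frac{W}{-7} = 1 \cdot 6 \cdot 1 \cdot 30 \frac{8680}{-7} = 6 \cdot 1 \cdot 30 \cdot 8680 \left(- \frac{1}{7}\right) = 6 \cdot 30 \left(-1240\right) = 180 \left(-1240\right) = -223200$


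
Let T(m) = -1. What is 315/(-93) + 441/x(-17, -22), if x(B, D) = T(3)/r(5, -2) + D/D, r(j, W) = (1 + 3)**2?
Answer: 72387/155 ≈ 467.01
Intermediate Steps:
r(j, W) = 16 (r(j, W) = 4**2 = 16)
x(B, D) = 15/16 (x(B, D) = -1/16 + D/D = -1*1/16 + 1 = -1/16 + 1 = 15/16)
315/(-93) + 441/x(-17, -22) = 315/(-93) + 441/(15/16) = 315*(-1/93) + 441*(16/15) = -105/31 + 2352/5 = 72387/155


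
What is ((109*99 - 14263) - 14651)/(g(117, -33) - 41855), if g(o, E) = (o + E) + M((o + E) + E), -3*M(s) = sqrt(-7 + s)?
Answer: 6813142497/15703347925 - 108738*sqrt(11)/15703347925 ≈ 0.43384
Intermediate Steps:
M(s) = -sqrt(-7 + s)/3
g(o, E) = E + o - sqrt(-7 + o + 2*E)/3 (g(o, E) = (o + E) - sqrt(-7 + ((o + E) + E))/3 = (E + o) - sqrt(-7 + ((E + o) + E))/3 = (E + o) - sqrt(-7 + (o + 2*E))/3 = (E + o) - sqrt(-7 + o + 2*E)/3 = E + o - sqrt(-7 + o + 2*E)/3)
((109*99 - 14263) - 14651)/(g(117, -33) - 41855) = ((109*99 - 14263) - 14651)/((-33 + 117 - sqrt(-7 + 117 + 2*(-33))/3) - 41855) = ((10791 - 14263) - 14651)/((-33 + 117 - sqrt(-7 + 117 - 66)/3) - 41855) = (-3472 - 14651)/((-33 + 117 - 2*sqrt(11)/3) - 41855) = -18123/((-33 + 117 - 2*sqrt(11)/3) - 41855) = -18123/((84 - 2*sqrt(11)/3) - 41855) = -18123/(-41771 - 2*sqrt(11)/3)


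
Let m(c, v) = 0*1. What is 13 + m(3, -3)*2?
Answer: 13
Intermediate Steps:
m(c, v) = 0
13 + m(3, -3)*2 = 13 + 0*2 = 13 + 0 = 13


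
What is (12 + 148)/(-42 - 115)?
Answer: -160/157 ≈ -1.0191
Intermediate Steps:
(12 + 148)/(-42 - 115) = 160/(-157) = 160*(-1/157) = -160/157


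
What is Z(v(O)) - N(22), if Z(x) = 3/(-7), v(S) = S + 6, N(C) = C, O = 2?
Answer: -157/7 ≈ -22.429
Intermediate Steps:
v(S) = 6 + S
Z(x) = -3/7 (Z(x) = 3*(-⅐) = -3/7)
Z(v(O)) - N(22) = -3/7 - 1*22 = -3/7 - 22 = -157/7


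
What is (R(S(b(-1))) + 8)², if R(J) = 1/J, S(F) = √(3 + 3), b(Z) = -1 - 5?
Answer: (48 + √6)²/36 ≈ 70.699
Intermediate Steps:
b(Z) = -6
S(F) = √6
(R(S(b(-1))) + 8)² = (1/(√6) + 8)² = (√6/6 + 8)² = (8 + √6/6)²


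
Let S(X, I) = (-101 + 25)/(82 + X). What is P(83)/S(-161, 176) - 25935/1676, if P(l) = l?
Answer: 1127309/15922 ≈ 70.802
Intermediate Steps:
S(X, I) = -76/(82 + X)
P(83)/S(-161, 176) - 25935/1676 = 83/((-76/(82 - 161))) - 25935/1676 = 83/((-76/(-79))) - 25935*1/1676 = 83/((-76*(-1/79))) - 25935/1676 = 83/(76/79) - 25935/1676 = 83*(79/76) - 25935/1676 = 6557/76 - 25935/1676 = 1127309/15922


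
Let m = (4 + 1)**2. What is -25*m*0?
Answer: 0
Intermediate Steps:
m = 25 (m = 5**2 = 25)
-25*m*0 = -25*25*0 = -625*0 = 0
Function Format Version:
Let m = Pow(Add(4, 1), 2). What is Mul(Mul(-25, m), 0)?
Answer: 0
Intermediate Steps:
m = 25 (m = Pow(5, 2) = 25)
Mul(Mul(-25, m), 0) = Mul(Mul(-25, 25), 0) = Mul(-625, 0) = 0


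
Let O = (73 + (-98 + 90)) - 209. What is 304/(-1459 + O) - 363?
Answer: -582193/1603 ≈ -363.19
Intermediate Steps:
O = -144 (O = (73 - 8) - 209 = 65 - 209 = -144)
304/(-1459 + O) - 363 = 304/(-1459 - 144) - 363 = 304/(-1603) - 363 = 304*(-1/1603) - 363 = -304/1603 - 363 = -582193/1603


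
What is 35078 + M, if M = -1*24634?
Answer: 10444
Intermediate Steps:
M = -24634
35078 + M = 35078 - 24634 = 10444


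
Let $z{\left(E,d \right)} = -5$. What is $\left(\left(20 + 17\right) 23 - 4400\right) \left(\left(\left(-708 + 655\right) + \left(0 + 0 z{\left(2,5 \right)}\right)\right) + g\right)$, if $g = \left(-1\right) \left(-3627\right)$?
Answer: $-12684126$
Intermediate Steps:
$g = 3627$
$\left(\left(20 + 17\right) 23 - 4400\right) \left(\left(\left(-708 + 655\right) + \left(0 + 0 z{\left(2,5 \right)}\right)\right) + g\right) = \left(\left(20 + 17\right) 23 - 4400\right) \left(\left(\left(-708 + 655\right) + \left(0 + 0 \left(-5\right)\right)\right) + 3627\right) = \left(37 \cdot 23 - 4400\right) \left(\left(-53 + \left(0 + 0\right)\right) + 3627\right) = \left(851 - 4400\right) \left(\left(-53 + 0\right) + 3627\right) = - 3549 \left(-53 + 3627\right) = \left(-3549\right) 3574 = -12684126$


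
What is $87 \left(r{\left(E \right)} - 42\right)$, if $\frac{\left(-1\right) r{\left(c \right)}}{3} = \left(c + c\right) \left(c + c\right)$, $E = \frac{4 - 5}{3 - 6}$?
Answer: $-3770$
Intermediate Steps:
$E = \frac{1}{3}$ ($E = - \frac{1}{-3} = \left(-1\right) \left(- \frac{1}{3}\right) = \frac{1}{3} \approx 0.33333$)
$r{\left(c \right)} = - 12 c^{2}$ ($r{\left(c \right)} = - 3 \left(c + c\right) \left(c + c\right) = - 3 \cdot 2 c 2 c = - 3 \cdot 4 c^{2} = - 12 c^{2}$)
$87 \left(r{\left(E \right)} - 42\right) = 87 \left(- \frac{12}{9} - 42\right) = 87 \left(\left(-12\right) \frac{1}{9} - 42\right) = 87 \left(- \frac{4}{3} - 42\right) = 87 \left(- \frac{130}{3}\right) = -3770$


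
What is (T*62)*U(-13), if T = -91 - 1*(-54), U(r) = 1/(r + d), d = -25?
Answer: 1147/19 ≈ 60.368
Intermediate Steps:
d = -25 (d = -5*5 = -25)
U(r) = 1/(-25 + r) (U(r) = 1/(r - 25) = 1/(-25 + r))
T = -37 (T = -91 + 54 = -37)
(T*62)*U(-13) = (-37*62)/(-25 - 13) = -2294/(-38) = -2294*(-1/38) = 1147/19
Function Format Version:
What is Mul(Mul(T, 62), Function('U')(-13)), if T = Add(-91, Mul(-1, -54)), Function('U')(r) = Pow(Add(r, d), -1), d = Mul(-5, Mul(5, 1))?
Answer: Rational(1147, 19) ≈ 60.368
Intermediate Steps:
d = -25 (d = Mul(-5, 5) = -25)
Function('U')(r) = Pow(Add(-25, r), -1) (Function('U')(r) = Pow(Add(r, -25), -1) = Pow(Add(-25, r), -1))
T = -37 (T = Add(-91, 54) = -37)
Mul(Mul(T, 62), Function('U')(-13)) = Mul(Mul(-37, 62), Pow(Add(-25, -13), -1)) = Mul(-2294, Pow(-38, -1)) = Mul(-2294, Rational(-1, 38)) = Rational(1147, 19)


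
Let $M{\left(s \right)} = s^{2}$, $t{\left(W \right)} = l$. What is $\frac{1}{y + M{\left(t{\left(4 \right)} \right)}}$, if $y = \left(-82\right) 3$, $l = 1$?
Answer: $- \frac{1}{245} \approx -0.0040816$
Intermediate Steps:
$t{\left(W \right)} = 1$
$y = -246$
$\frac{1}{y + M{\left(t{\left(4 \right)} \right)}} = \frac{1}{-246 + 1^{2}} = \frac{1}{-246 + 1} = \frac{1}{-245} = - \frac{1}{245}$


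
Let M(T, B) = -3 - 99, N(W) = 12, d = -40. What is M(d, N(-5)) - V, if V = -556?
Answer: 454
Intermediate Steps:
M(T, B) = -102
M(d, N(-5)) - V = -102 - 1*(-556) = -102 + 556 = 454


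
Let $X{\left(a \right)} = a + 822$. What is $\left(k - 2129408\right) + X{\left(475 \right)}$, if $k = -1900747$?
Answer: $-4028858$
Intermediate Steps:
$X{\left(a \right)} = 822 + a$
$\left(k - 2129408\right) + X{\left(475 \right)} = \left(-1900747 - 2129408\right) + \left(822 + 475\right) = -4030155 + 1297 = -4028858$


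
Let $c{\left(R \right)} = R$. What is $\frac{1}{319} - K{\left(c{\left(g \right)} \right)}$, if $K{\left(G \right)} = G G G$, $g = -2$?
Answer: $\frac{2553}{319} \approx 8.0031$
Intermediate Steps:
$K{\left(G \right)} = G^{3}$ ($K{\left(G \right)} = G^{2} G = G^{3}$)
$\frac{1}{319} - K{\left(c{\left(g \right)} \right)} = \frac{1}{319} - \left(-2\right)^{3} = \frac{1}{319} - -8 = \frac{1}{319} + 8 = \frac{2553}{319}$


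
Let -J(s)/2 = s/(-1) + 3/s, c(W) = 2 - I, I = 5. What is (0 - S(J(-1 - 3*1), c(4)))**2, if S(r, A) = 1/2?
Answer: 1/4 ≈ 0.25000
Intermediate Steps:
c(W) = -3 (c(W) = 2 - 1*5 = 2 - 5 = -3)
J(s) = -6/s + 2*s (J(s) = -2*(s/(-1) + 3/s) = -2*(s*(-1) + 3/s) = -2*(-s + 3/s) = -6/s + 2*s)
S(r, A) = 1/2
(0 - S(J(-1 - 3*1), c(4)))**2 = (0 - 1*1/2)**2 = (0 - 1/2)**2 = (-1/2)**2 = 1/4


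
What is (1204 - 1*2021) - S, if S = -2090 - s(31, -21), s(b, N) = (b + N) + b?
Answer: 1314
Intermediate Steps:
s(b, N) = N + 2*b (s(b, N) = (N + b) + b = N + 2*b)
S = -2131 (S = -2090 - (-21 + 2*31) = -2090 - (-21 + 62) = -2090 - 1*41 = -2090 - 41 = -2131)
(1204 - 1*2021) - S = (1204 - 1*2021) - 1*(-2131) = (1204 - 2021) + 2131 = -817 + 2131 = 1314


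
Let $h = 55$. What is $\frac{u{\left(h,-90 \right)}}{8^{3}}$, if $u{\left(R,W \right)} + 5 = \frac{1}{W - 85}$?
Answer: $- \frac{219}{22400} \approx -0.0097768$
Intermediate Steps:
$u{\left(R,W \right)} = -5 + \frac{1}{-85 + W}$ ($u{\left(R,W \right)} = -5 + \frac{1}{W - 85} = -5 + \frac{1}{-85 + W}$)
$\frac{u{\left(h,-90 \right)}}{8^{3}} = \frac{\frac{1}{-85 - 90} \left(426 - -450\right)}{8^{3}} = \frac{\frac{1}{-175} \left(426 + 450\right)}{512} = \left(- \frac{1}{175}\right) 876 \cdot \frac{1}{512} = \left(- \frac{876}{175}\right) \frac{1}{512} = - \frac{219}{22400}$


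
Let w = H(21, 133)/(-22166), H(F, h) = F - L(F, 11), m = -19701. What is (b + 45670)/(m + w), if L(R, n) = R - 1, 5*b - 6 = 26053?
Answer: -5639229894/2183461835 ≈ -2.5827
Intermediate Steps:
b = 26059/5 (b = 6/5 + (1/5)*26053 = 6/5 + 26053/5 = 26059/5 ≈ 5211.8)
L(R, n) = -1 + R
H(F, h) = 1 (H(F, h) = F - (-1 + F) = F + (1 - F) = 1)
w = -1/22166 (w = 1/(-22166) = 1*(-1/22166) = -1/22166 ≈ -4.5114e-5)
(b + 45670)/(m + w) = (26059/5 + 45670)/(-19701 - 1/22166) = 254409/(5*(-436692367/22166)) = (254409/5)*(-22166/436692367) = -5639229894/2183461835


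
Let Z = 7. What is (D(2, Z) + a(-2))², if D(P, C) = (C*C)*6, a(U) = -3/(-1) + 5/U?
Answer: 346921/4 ≈ 86730.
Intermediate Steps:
a(U) = 3 + 5/U (a(U) = -3*(-1) + 5/U = 3 + 5/U)
D(P, C) = 6*C² (D(P, C) = C²*6 = 6*C²)
(D(2, Z) + a(-2))² = (6*7² + (3 + 5/(-2)))² = (6*49 + (3 + 5*(-½)))² = (294 + (3 - 5/2))² = (294 + ½)² = (589/2)² = 346921/4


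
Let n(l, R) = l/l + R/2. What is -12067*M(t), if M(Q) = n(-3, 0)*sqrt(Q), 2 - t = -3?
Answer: -12067*sqrt(5) ≈ -26983.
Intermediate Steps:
t = 5 (t = 2 - 1*(-3) = 2 + 3 = 5)
n(l, R) = 1 + R/2 (n(l, R) = 1 + R*(1/2) = 1 + R/2)
M(Q) = sqrt(Q) (M(Q) = (1 + (1/2)*0)*sqrt(Q) = (1 + 0)*sqrt(Q) = 1*sqrt(Q) = sqrt(Q))
-12067*M(t) = -12067*sqrt(5)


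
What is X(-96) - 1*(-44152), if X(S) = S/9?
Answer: 132424/3 ≈ 44141.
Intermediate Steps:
X(S) = S/9 (X(S) = S*(1/9) = S/9)
X(-96) - 1*(-44152) = (1/9)*(-96) - 1*(-44152) = -32/3 + 44152 = 132424/3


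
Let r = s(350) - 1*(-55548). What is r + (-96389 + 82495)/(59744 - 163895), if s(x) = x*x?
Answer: 18543891142/104151 ≈ 1.7805e+5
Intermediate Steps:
s(x) = x**2
r = 178048 (r = 350**2 - 1*(-55548) = 122500 + 55548 = 178048)
r + (-96389 + 82495)/(59744 - 163895) = 178048 + (-96389 + 82495)/(59744 - 163895) = 178048 - 13894/(-104151) = 178048 - 13894*(-1/104151) = 178048 + 13894/104151 = 18543891142/104151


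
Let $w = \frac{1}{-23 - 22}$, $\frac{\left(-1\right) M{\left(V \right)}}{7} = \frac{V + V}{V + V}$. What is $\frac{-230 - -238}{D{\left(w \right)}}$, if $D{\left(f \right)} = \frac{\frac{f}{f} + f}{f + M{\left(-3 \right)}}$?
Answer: $- \frac{632}{11} \approx -57.455$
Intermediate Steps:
$M{\left(V \right)} = -7$ ($M{\left(V \right)} = - 7 \frac{V + V}{V + V} = - 7 \frac{2 V}{2 V} = - 7 \cdot 2 V \frac{1}{2 V} = \left(-7\right) 1 = -7$)
$w = - \frac{1}{45}$ ($w = \frac{1}{-45} = - \frac{1}{45} \approx -0.022222$)
$D{\left(f \right)} = \frac{1 + f}{-7 + f}$ ($D{\left(f \right)} = \frac{\frac{f}{f} + f}{f - 7} = \frac{1 + f}{-7 + f}$)
$\frac{-230 - -238}{D{\left(w \right)}} = \frac{-230 - -238}{\frac{1}{-7 - \frac{1}{45}} \left(1 - \frac{1}{45}\right)} = \frac{-230 + 238}{\frac{1}{- \frac{316}{45}} \cdot \frac{44}{45}} = \frac{8}{\left(- \frac{45}{316}\right) \frac{44}{45}} = \frac{8}{- \frac{11}{79}} = 8 \left(- \frac{79}{11}\right) = - \frac{632}{11}$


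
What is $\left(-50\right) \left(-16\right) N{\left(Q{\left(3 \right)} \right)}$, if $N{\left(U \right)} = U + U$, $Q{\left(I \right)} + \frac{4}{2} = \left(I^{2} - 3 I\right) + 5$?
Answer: $4800$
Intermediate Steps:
$Q{\left(I \right)} = 3 + I^{2} - 3 I$ ($Q{\left(I \right)} = -2 + \left(\left(I^{2} - 3 I\right) + 5\right) = -2 + \left(5 + I^{2} - 3 I\right) = 3 + I^{2} - 3 I$)
$N{\left(U \right)} = 2 U$
$\left(-50\right) \left(-16\right) N{\left(Q{\left(3 \right)} \right)} = \left(-50\right) \left(-16\right) 2 \left(3 + 3^{2} - 9\right) = 800 \cdot 2 \left(3 + 9 - 9\right) = 800 \cdot 2 \cdot 3 = 800 \cdot 6 = 4800$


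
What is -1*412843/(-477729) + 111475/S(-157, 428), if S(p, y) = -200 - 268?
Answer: -453518203/1910916 ≈ -237.33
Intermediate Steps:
S(p, y) = -468
-1*412843/(-477729) + 111475/S(-157, 428) = -1*412843/(-477729) + 111475/(-468) = -412843*(-1/477729) + 111475*(-1/468) = 412843/477729 - 8575/36 = -453518203/1910916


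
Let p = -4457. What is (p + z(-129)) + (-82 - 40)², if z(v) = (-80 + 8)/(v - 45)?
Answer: 302395/29 ≈ 10427.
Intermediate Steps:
z(v) = -72/(-45 + v)
(p + z(-129)) + (-82 - 40)² = (-4457 - 72/(-45 - 129)) + (-82 - 40)² = (-4457 - 72/(-174)) + (-122)² = (-4457 - 72*(-1/174)) + 14884 = (-4457 + 12/29) + 14884 = -129241/29 + 14884 = 302395/29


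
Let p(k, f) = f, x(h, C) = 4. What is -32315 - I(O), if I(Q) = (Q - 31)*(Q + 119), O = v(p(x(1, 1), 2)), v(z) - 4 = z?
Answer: -29190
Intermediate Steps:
v(z) = 4 + z
O = 6 (O = 4 + 2 = 6)
I(Q) = (-31 + Q)*(119 + Q)
-32315 - I(O) = -32315 - (-3689 + 6² + 88*6) = -32315 - (-3689 + 36 + 528) = -32315 - 1*(-3125) = -32315 + 3125 = -29190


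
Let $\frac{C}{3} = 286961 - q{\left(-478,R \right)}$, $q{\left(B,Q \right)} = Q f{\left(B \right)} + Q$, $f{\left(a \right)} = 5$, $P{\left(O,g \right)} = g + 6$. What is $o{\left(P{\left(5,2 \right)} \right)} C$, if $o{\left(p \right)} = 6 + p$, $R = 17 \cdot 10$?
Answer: $12009522$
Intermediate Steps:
$P{\left(O,g \right)} = 6 + g$
$R = 170$
$q{\left(B,Q \right)} = 6 Q$ ($q{\left(B,Q \right)} = Q 5 + Q = 5 Q + Q = 6 Q$)
$C = 857823$ ($C = 3 \left(286961 - 6 \cdot 170\right) = 3 \left(286961 - 1020\right) = 3 \cdot 285941 = 857823$)
$o{\left(P{\left(5,2 \right)} \right)} C = \left(6 + \left(6 + 2\right)\right) 857823 = \left(6 + 8\right) 857823 = 14 \cdot 857823 = 12009522$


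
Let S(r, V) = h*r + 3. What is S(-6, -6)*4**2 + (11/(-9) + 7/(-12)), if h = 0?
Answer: 1663/36 ≈ 46.194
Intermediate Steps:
S(r, V) = 3 (S(r, V) = 0*r + 3 = 0 + 3 = 3)
S(-6, -6)*4**2 + (11/(-9) + 7/(-12)) = 3*4**2 + (11/(-9) + 7/(-12)) = 3*16 + (11*(-1/9) + 7*(-1/12)) = 48 + (-11/9 - 7/12) = 48 - 65/36 = 1663/36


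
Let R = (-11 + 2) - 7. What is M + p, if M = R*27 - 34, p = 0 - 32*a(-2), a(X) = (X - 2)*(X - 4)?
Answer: -1234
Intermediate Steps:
a(X) = (-4 + X)*(-2 + X) (a(X) = (-2 + X)*(-4 + X) = (-4 + X)*(-2 + X))
R = -16 (R = -9 - 7 = -16)
p = -768 (p = 0 - 32*(8 + (-2)² - 6*(-2)) = 0 - 32*(8 + 4 + 12) = 0 - 32*24 = 0 - 768 = -768)
M = -466 (M = -16*27 - 34 = -432 - 34 = -466)
M + p = -466 - 768 = -1234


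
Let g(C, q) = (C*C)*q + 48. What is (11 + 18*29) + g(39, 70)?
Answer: 107051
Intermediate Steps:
g(C, q) = 48 + q*C² (g(C, q) = C²*q + 48 = q*C² + 48 = 48 + q*C²)
(11 + 18*29) + g(39, 70) = (11 + 18*29) + (48 + 70*39²) = (11 + 522) + (48 + 70*1521) = 533 + (48 + 106470) = 533 + 106518 = 107051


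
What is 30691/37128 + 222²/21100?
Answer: 619349113/195850200 ≈ 3.1624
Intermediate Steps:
30691/37128 + 222²/21100 = 30691*(1/37128) + 49284*(1/21100) = 30691/37128 + 12321/5275 = 619349113/195850200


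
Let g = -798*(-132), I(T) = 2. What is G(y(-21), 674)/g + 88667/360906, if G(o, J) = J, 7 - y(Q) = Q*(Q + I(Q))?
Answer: 114084259/452576124 ≈ 0.25208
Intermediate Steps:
y(Q) = 7 - Q*(2 + Q) (y(Q) = 7 - Q*(Q + 2) = 7 - Q*(2 + Q))
g = 105336
G(y(-21), 674)/g + 88667/360906 = 674/105336 + 88667/360906 = 674*(1/105336) + 88667*(1/360906) = 337/52668 + 88667/360906 = 114084259/452576124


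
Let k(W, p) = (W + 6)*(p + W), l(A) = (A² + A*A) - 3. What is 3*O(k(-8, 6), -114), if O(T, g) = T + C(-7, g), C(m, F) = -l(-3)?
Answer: -33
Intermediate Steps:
l(A) = -3 + 2*A² (l(A) = (A² + A²) - 3 = 2*A² - 3 = -3 + 2*A²)
k(W, p) = (6 + W)*(W + p)
C(m, F) = -15 (C(m, F) = -(-3 + 2*(-3)²) = -(-3 + 2*9) = -(-3 + 18) = -1*15 = -15)
O(T, g) = -15 + T (O(T, g) = T - 15 = -15 + T)
3*O(k(-8, 6), -114) = 3*(-15 + ((-8)² + 6*(-8) + 6*6 - 8*6)) = 3*(-15 + (64 - 48 + 36 - 48)) = 3*(-15 + 4) = 3*(-11) = -33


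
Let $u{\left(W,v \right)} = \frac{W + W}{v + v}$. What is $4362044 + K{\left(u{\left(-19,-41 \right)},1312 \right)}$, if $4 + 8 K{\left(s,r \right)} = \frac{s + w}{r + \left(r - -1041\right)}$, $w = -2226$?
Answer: $\frac{5243699640973}{1202120} \approx 4.362 \cdot 10^{6}$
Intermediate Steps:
$u{\left(W,v \right)} = \frac{W}{v}$ ($u{\left(W,v \right)} = \frac{2 W}{2 v} = 2 W \frac{1}{2 v} = \frac{W}{v}$)
$K{\left(s,r \right)} = - \frac{1}{2} + \frac{-2226 + s}{8 \left(1041 + 2 r\right)}$ ($K{\left(s,r \right)} = - \frac{1}{2} + \frac{\left(s - 2226\right) \frac{1}{r + \left(r - -1041\right)}}{8} = - \frac{1}{2} + \frac{\left(-2226 + s\right) \frac{1}{r + \left(r + 1041\right)}}{8} = - \frac{1}{2} + \frac{\left(-2226 + s\right) \frac{1}{r + \left(1041 + r\right)}}{8} = - \frac{1}{2} + \frac{\left(-2226 + s\right) \frac{1}{1041 + 2 r}}{8} = - \frac{1}{2} + \frac{\frac{1}{1041 + 2 r} \left(-2226 + s\right)}{8} = - \frac{1}{2} + \frac{-2226 + s}{8 \left(1041 + 2 r\right)}$)
$4362044 + K{\left(u{\left(-19,-41 \right)},1312 \right)} = 4362044 + \frac{-6390 - \frac{19}{-41} - 10496}{8 \left(1041 + 2 \cdot 1312\right)} = 4362044 + \frac{-6390 - - \frac{19}{41} - 10496}{8 \left(1041 + 2624\right)} = 4362044 + \frac{-6390 + \frac{19}{41} - 10496}{8 \cdot 3665} = 4362044 + \frac{1}{8} \cdot \frac{1}{3665} \left(- \frac{692307}{41}\right) = 4362044 - \frac{692307}{1202120} = \frac{5243699640973}{1202120}$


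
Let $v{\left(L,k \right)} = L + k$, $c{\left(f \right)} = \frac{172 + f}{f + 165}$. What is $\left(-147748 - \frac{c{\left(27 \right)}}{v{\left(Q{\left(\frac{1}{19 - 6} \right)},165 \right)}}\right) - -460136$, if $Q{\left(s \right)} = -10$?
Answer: $\frac{9296666681}{29760} \approx 3.1239 \cdot 10^{5}$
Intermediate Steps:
$c{\left(f \right)} = \frac{172 + f}{165 + f}$
$\left(-147748 - \frac{c{\left(27 \right)}}{v{\left(Q{\left(\frac{1}{19 - 6} \right)},165 \right)}}\right) - -460136 = \left(-147748 - \frac{\frac{1}{165 + 27} \left(172 + 27\right)}{-10 + 165}\right) - -460136 = \left(-147748 - \frac{\frac{1}{192} \cdot 199}{155}\right) + 460136 = \left(-147748 - \frac{1}{192} \cdot 199 \cdot \frac{1}{155}\right) + 460136 = \left(-147748 - \frac{199}{192} \cdot \frac{1}{155}\right) + 460136 = \left(-147748 - \frac{199}{29760}\right) + 460136 = - \frac{4396980679}{29760} + 460136 = \frac{9296666681}{29760}$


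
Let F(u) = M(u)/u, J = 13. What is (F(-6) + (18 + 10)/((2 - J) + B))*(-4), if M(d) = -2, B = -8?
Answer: 260/57 ≈ 4.5614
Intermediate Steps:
F(u) = -2/u
(F(-6) + (18 + 10)/((2 - J) + B))*(-4) = (-2/(-6) + (18 + 10)/((2 - 1*13) - 8))*(-4) = (-2*(-⅙) + 28/((2 - 13) - 8))*(-4) = (⅓ + 28/(-11 - 8))*(-4) = (⅓ + 28/(-19))*(-4) = (⅓ + 28*(-1/19))*(-4) = (⅓ - 28/19)*(-4) = -65/57*(-4) = 260/57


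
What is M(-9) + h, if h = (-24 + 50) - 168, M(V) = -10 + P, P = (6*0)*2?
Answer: -152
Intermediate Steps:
P = 0 (P = 0*2 = 0)
M(V) = -10 (M(V) = -10 + 0 = -10)
h = -142 (h = 26 - 168 = -142)
M(-9) + h = -10 - 142 = -152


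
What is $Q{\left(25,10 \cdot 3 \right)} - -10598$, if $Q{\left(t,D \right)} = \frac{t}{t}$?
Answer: $10599$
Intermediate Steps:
$Q{\left(t,D \right)} = 1$
$Q{\left(25,10 \cdot 3 \right)} - -10598 = 1 - -10598 = 1 + 10598 = 10599$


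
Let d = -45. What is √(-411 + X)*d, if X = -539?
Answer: -225*I*√38 ≈ -1387.0*I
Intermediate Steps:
√(-411 + X)*d = √(-411 - 539)*(-45) = √(-950)*(-45) = (5*I*√38)*(-45) = -225*I*√38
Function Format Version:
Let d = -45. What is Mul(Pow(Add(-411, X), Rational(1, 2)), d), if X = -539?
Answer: Mul(-225, I, Pow(38, Rational(1, 2))) ≈ Mul(-1387.0, I)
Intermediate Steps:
Mul(Pow(Add(-411, X), Rational(1, 2)), d) = Mul(Pow(Add(-411, -539), Rational(1, 2)), -45) = Mul(Pow(-950, Rational(1, 2)), -45) = Mul(Mul(5, I, Pow(38, Rational(1, 2))), -45) = Mul(-225, I, Pow(38, Rational(1, 2)))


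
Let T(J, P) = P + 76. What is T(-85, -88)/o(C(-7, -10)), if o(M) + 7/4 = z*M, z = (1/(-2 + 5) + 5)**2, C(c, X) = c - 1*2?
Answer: 48/1031 ≈ 0.046557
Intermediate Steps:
C(c, X) = -2 + c (C(c, X) = c - 2 = -2 + c)
T(J, P) = 76 + P
z = 256/9 (z = (1/3 + 5)**2 = (16/3)**2 = 256/9 ≈ 28.444)
o(M) = -7/4 + 256*M/9
T(-85, -88)/o(C(-7, -10)) = (76 - 88)/(-7/4 + 256*(-2 - 7)/9) = -12/(-7/4 + (256/9)*(-9)) = -12/(-7/4 - 256) = -12/(-1031/4) = -12*(-4/1031) = 48/1031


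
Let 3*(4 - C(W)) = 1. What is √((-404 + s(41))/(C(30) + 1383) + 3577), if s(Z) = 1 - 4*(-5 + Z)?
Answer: √967114135/520 ≈ 59.805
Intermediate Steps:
C(W) = 11/3 (C(W) = 4 - ⅓*1 = 4 - ⅓ = 11/3)
s(Z) = 21 - 4*Z (s(Z) = 1 + (20 - 4*Z) = 21 - 4*Z)
√((-404 + s(41))/(C(30) + 1383) + 3577) = √((-404 + (21 - 4*41))/(11/3 + 1383) + 3577) = √((-404 + (21 - 164))/(4160/3) + 3577) = √((-404 - 143)*(3/4160) + 3577) = √(-547*3/4160 + 3577) = √(-1641/4160 + 3577) = √(14878679/4160) = √967114135/520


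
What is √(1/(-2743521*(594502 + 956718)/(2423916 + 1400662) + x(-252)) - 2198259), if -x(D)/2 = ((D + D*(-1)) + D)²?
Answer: I*√12355512249733352547284211326214/2370778324122 ≈ 1482.7*I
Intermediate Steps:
x(D) = -2*D² (x(D) = -2*((D + D*(-1)) + D)² = -2*((D - D) + D)² = -2*(0 + D)² = -2*D²)
√(1/(-2743521*(594502 + 956718)/(2423916 + 1400662) + x(-252)) - 2198259) = √(1/(-2743521*(594502 + 956718)/(2423916 + 1400662) - 2*(-252)²) - 2198259) = √(1/(-2743521/(3824578/1551220) - 2*63504) - 2198259) = √(1/(-2743521/(3824578*(1/1551220)) - 127008) - 2198259) = √(1/(-2743521/1912289/775610 - 127008) - 2198259) = √(1/(-2743521*775610/1912289 - 127008) - 2198259) = √(1/(-2127902322810/1912289 - 127008) - 2198259) = √(1/(-2370778324122/1912289) - 2198259) = √(-1912289/2370778324122 - 2198259) = √(-5211584788008015887/2370778324122) = I*√12355512249733352547284211326214/2370778324122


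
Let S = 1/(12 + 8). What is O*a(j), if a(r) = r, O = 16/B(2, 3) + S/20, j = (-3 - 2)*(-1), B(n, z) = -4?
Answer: -1599/80 ≈ -19.987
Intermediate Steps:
S = 1/20 ≈ 0.050000
j = 5 (j = -5*(-1) = 5)
O = -1599/400 (O = 16/(-4) + (1/20)/20 = 16*(-¼) + (1/20)*(1/20) = -4 + 1/400 = -1599/400 ≈ -3.9975)
O*a(j) = -1599/400*5 = -1599/80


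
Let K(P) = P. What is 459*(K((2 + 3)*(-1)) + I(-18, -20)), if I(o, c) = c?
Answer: -11475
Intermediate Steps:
459*(K((2 + 3)*(-1)) + I(-18, -20)) = 459*((2 + 3)*(-1) - 20) = 459*(5*(-1) - 20) = 459*(-5 - 20) = 459*(-25) = -11475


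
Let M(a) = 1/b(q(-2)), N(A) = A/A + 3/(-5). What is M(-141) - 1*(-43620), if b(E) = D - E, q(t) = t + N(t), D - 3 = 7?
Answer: 2529965/58 ≈ 43620.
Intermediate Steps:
D = 10 (D = 3 + 7 = 10)
N(A) = ⅖ (N(A) = 1 + 3*(-⅕) = 1 - ⅗ = ⅖)
q(t) = ⅖ + t (q(t) = t + ⅖ = ⅖ + t)
b(E) = 10 - E
M(a) = 5/58 (M(a) = 1/(10 - (⅖ - 2)) = 1/(10 - 1*(-8/5)) = 1/(10 + 8/5) = 1/(58/5) = 5/58)
M(-141) - 1*(-43620) = 5/58 - 1*(-43620) = 5/58 + 43620 = 2529965/58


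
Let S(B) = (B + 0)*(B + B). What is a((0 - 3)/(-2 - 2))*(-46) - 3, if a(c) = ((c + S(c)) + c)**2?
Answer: -10239/32 ≈ -319.97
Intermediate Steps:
S(B) = 2*B**2 (S(B) = B*(2*B) = 2*B**2)
a(c) = (2*c + 2*c**2)**2 (a(c) = ((c + 2*c**2) + c)**2 = (2*c + 2*c**2)**2)
a((0 - 3)/(-2 - 2))*(-46) - 3 = (4*((0 - 3)/(-2 - 2))**2*(1 + (0 - 3)/(-2 - 2))**2)*(-46) - 3 = (4*(-3/(-4))**2*(1 - 3/(-4))**2)*(-46) - 3 = (4*(-3*(-1/4))**2*(1 - 3*(-1/4))**2)*(-46) - 3 = (4*(3/4)**2*(1 + 3/4)**2)*(-46) - 3 = (4*(9/16)*(7/4)**2)*(-46) - 3 = (4*(9/16)*(49/16))*(-46) - 3 = (441/64)*(-46) - 3 = -10143/32 - 3 = -10239/32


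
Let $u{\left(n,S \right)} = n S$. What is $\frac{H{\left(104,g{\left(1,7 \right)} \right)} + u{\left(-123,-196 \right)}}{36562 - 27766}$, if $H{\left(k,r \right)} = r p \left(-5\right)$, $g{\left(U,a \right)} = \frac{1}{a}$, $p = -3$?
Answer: $\frac{56257}{20524} \approx 2.741$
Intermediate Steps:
$u{\left(n,S \right)} = S n$
$H{\left(k,r \right)} = 15 r$ ($H{\left(k,r \right)} = r \left(-3\right) \left(-5\right) = - 3 r \left(-5\right) = 15 r$)
$\frac{H{\left(104,g{\left(1,7 \right)} \right)} + u{\left(-123,-196 \right)}}{36562 - 27766} = \frac{\frac{15}{7} - -24108}{36562 - 27766} = \frac{15 \cdot \frac{1}{7} + 24108}{8796} = \left(\frac{15}{7} + 24108\right) \frac{1}{8796} = \frac{168771}{7} \cdot \frac{1}{8796} = \frac{56257}{20524}$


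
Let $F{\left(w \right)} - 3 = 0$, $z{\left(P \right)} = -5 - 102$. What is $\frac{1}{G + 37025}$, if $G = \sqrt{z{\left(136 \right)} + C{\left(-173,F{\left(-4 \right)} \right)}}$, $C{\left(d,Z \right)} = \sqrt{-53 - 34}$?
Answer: $\frac{1}{37025 + \sqrt{-107 + i \sqrt{87}}} \approx 2.7008 \cdot 10^{-5} - 7.55 \cdot 10^{-9} i$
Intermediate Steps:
$z{\left(P \right)} = -107$
$F{\left(w \right)} = 3$ ($F{\left(w \right)} = 3 + 0 = 3$)
$C{\left(d,Z \right)} = i \sqrt{87}$ ($C{\left(d,Z \right)} = \sqrt{-87} = i \sqrt{87}$)
$G = \sqrt{-107 + i \sqrt{87}} \approx 0.45043 + 10.354 i$
$\frac{1}{G + 37025} = \frac{1}{\sqrt{-107 + i \sqrt{87}} + 37025} = \frac{1}{37025 + \sqrt{-107 + i \sqrt{87}}}$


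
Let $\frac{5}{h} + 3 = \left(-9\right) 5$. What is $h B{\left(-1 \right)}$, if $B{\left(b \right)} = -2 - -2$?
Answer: $0$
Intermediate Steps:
$h = - \frac{5}{48}$ ($h = \frac{5}{-3 - 45} = \frac{5}{-48} = 5 \left(- \frac{1}{48}\right) = - \frac{5}{48} \approx -0.10417$)
$B{\left(b \right)} = 0$ ($B{\left(b \right)} = -2 + 2 = 0$)
$h B{\left(-1 \right)} = \left(- \frac{5}{48}\right) 0 = 0$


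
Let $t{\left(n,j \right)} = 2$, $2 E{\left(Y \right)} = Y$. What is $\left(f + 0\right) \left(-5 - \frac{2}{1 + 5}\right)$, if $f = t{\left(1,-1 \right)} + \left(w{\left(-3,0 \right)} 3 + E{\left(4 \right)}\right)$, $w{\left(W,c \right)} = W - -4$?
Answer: $- \frac{112}{3} \approx -37.333$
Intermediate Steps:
$E{\left(Y \right)} = \frac{Y}{2}$
$w{\left(W,c \right)} = 4 + W$ ($w{\left(W,c \right)} = W + 4 = 4 + W$)
$f = 7$ ($f = 2 + \left(\left(4 - 3\right) 3 + \frac{1}{2} \cdot 4\right) = 2 + \left(1 \cdot 3 + 2\right) = 2 + \left(3 + 2\right) = 2 + 5 = 7$)
$\left(f + 0\right) \left(-5 - \frac{2}{1 + 5}\right) = \left(7 + 0\right) \left(-5 - \frac{2}{1 + 5}\right) = 7 \left(-5 - \frac{2}{6}\right) = 7 \left(-5 - \frac{1}{3}\right) = 7 \left(- \frac{16}{3}\right) = - \frac{112}{3}$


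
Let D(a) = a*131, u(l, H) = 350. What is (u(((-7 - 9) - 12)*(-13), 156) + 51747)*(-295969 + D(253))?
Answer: -13692446122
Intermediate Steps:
D(a) = 131*a
(u(((-7 - 9) - 12)*(-13), 156) + 51747)*(-295969 + D(253)) = (350 + 51747)*(-295969 + 131*253) = 52097*(-295969 + 33143) = 52097*(-262826) = -13692446122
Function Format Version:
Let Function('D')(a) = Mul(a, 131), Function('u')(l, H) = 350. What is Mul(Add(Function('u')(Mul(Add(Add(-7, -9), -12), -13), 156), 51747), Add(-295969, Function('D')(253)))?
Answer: -13692446122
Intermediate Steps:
Function('D')(a) = Mul(131, a)
Mul(Add(Function('u')(Mul(Add(Add(-7, -9), -12), -13), 156), 51747), Add(-295969, Function('D')(253))) = Mul(Add(350, 51747), Add(-295969, Mul(131, 253))) = Mul(52097, Add(-295969, 33143)) = Mul(52097, -262826) = -13692446122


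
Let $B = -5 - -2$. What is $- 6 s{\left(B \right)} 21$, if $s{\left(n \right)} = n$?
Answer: $378$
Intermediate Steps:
$B = -3$ ($B = -5 + 2 = -3$)
$- 6 s{\left(B \right)} 21 = \left(-6\right) \left(-3\right) 21 = 18 \cdot 21 = 378$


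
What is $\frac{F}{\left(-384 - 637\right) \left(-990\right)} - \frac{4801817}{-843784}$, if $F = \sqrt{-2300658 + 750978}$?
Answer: $\frac{4801817}{843784} + \frac{2 i \sqrt{96855}}{505395} \approx 5.6908 + 0.0012316 i$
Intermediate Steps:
$F = 4 i \sqrt{96855}$ ($F = \sqrt{-1549680} = 4 i \sqrt{96855} \approx 1244.9 i$)
$\frac{F}{\left(-384 - 637\right) \left(-990\right)} - \frac{4801817}{-843784} = \frac{4 i \sqrt{96855}}{\left(-384 - 637\right) \left(-990\right)} - \frac{4801817}{-843784} = \frac{4 i \sqrt{96855}}{\left(-1021\right) \left(-990\right)} - - \frac{4801817}{843784} = \frac{4 i \sqrt{96855}}{1010790} + \frac{4801817}{843784} = 4 i \sqrt{96855} \cdot \frac{1}{1010790} + \frac{4801817}{843784} = \frac{2 i \sqrt{96855}}{505395} + \frac{4801817}{843784} = \frac{4801817}{843784} + \frac{2 i \sqrt{96855}}{505395}$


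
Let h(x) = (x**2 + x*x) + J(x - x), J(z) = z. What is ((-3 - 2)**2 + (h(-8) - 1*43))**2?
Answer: 12100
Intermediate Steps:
h(x) = 2*x**2 (h(x) = (x**2 + x*x) + (x - x) = (x**2 + x**2) + 0 = 2*x**2 + 0 = 2*x**2)
((-3 - 2)**2 + (h(-8) - 1*43))**2 = ((-3 - 2)**2 + (2*(-8)**2 - 1*43))**2 = ((-5)**2 + (2*64 - 43))**2 = (25 + (128 - 43))**2 = (25 + 85)**2 = 110**2 = 12100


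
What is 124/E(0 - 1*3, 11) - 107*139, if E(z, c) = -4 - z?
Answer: -14997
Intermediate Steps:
124/E(0 - 1*3, 11) - 107*139 = 124/(-4 - (0 - 1*3)) - 107*139 = 124/(-4 - (0 - 3)) - 14873 = 124/(-4 - 1*(-3)) - 14873 = 124/(-4 + 3) - 14873 = 124/(-1) - 14873 = 124*(-1) - 14873 = -124 - 14873 = -14997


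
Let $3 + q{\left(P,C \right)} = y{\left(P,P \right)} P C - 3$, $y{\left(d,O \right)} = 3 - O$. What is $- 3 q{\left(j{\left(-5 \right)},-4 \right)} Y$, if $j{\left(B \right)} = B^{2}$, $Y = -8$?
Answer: $52656$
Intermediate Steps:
$q{\left(P,C \right)} = -6 + C P \left(3 - P\right)$ ($q{\left(P,C \right)} = -3 + \left(\left(3 - P\right) P C - 3\right) = -3 + \left(P \left(3 - P\right) C - 3\right) = -3 + \left(C P \left(3 - P\right) - 3\right) = -3 + \left(-3 + C P \left(3 - P\right)\right) = -6 + C P \left(3 - P\right)$)
$- 3 q{\left(j{\left(-5 \right)},-4 \right)} Y = - 3 \left(-6 - - 4 \left(-5\right)^{2} \left(-3 + \left(-5\right)^{2}\right)\right) \left(-8\right) = - 3 \left(-6 - \left(-4\right) 25 \left(-3 + 25\right)\right) \left(-8\right) = - 3 \left(-6 - \left(-4\right) 25 \cdot 22\right) \left(-8\right) = - 3 \left(-6 + 2200\right) \left(-8\right) = \left(-3\right) 2194 \left(-8\right) = \left(-6582\right) \left(-8\right) = 52656$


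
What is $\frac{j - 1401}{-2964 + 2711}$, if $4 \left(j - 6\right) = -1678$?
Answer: $\frac{3629}{506} \approx 7.1719$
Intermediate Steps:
$j = - \frac{827}{2}$ ($j = 6 + \frac{1}{4} \left(-1678\right) = 6 - \frac{839}{2} = - \frac{827}{2} \approx -413.5$)
$\frac{j - 1401}{-2964 + 2711} = \frac{- \frac{827}{2} - 1401}{-2964 + 2711} = - \frac{3629}{2 \left(-253\right)} = \left(- \frac{3629}{2}\right) \left(- \frac{1}{253}\right) = \frac{3629}{506}$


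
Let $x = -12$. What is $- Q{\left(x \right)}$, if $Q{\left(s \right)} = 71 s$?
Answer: $852$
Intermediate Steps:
$- Q{\left(x \right)} = - 71 \left(-12\right) = \left(-1\right) \left(-852\right) = 852$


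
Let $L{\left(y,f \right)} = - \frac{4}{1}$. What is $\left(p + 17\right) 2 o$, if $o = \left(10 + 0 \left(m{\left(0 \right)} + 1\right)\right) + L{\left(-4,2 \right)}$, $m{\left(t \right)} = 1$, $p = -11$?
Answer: $72$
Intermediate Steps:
$L{\left(y,f \right)} = -4$ ($L{\left(y,f \right)} = \left(-4\right) 1 = -4$)
$o = 6$ ($o = \left(10 + 0 \left(1 + 1\right)\right) - 4 = \left(10 + 0 \cdot 2\right) - 4 = \left(10 + 0\right) - 4 = 10 - 4 = 6$)
$\left(p + 17\right) 2 o = \left(-11 + 17\right) 2 \cdot 6 = 6 \cdot 2 \cdot 6 = 12 \cdot 6 = 72$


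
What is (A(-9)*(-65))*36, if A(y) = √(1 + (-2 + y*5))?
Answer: -2340*I*√46 ≈ -15871.0*I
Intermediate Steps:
A(y) = √(-1 + 5*y) (A(y) = √(1 + (-2 + 5*y)) = √(-1 + 5*y))
(A(-9)*(-65))*36 = (√(-1 + 5*(-9))*(-65))*36 = (√(-1 - 45)*(-65))*36 = (√(-46)*(-65))*36 = ((I*√46)*(-65))*36 = -65*I*√46*36 = -2340*I*√46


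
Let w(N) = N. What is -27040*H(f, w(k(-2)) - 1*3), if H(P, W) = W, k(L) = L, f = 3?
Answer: 135200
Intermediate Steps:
-27040*H(f, w(k(-2)) - 1*3) = -27040*(-2 - 1*3) = -27040*(-2 - 3) = -27040*(-5) = 135200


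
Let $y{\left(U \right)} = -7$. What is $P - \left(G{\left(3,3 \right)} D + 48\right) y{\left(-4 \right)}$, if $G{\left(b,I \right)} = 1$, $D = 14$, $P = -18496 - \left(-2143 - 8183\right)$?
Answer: $-7736$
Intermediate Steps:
$P = -8170$ ($P = -18496 - \left(-2143 - 8183\right) = -18496 - -10326 = -18496 + 10326 = -8170$)
$P - \left(G{\left(3,3 \right)} D + 48\right) y{\left(-4 \right)} = -8170 - \left(1 \cdot 14 + 48\right) \left(-7\right) = -8170 - \left(14 + 48\right) \left(-7\right) = -8170 - 62 \left(-7\right) = -8170 - -434 = -8170 + 434 = -7736$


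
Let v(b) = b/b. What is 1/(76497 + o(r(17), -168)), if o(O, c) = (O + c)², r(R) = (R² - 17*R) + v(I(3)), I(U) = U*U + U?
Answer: 1/104386 ≈ 9.5798e-6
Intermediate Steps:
I(U) = U + U² (I(U) = U² + U = U + U²)
v(b) = 1
r(R) = 1 + R² - 17*R (r(R) = (R² - 17*R) + 1 = 1 + R² - 17*R)
1/(76497 + o(r(17), -168)) = 1/(76497 + ((1 + 17² - 17*17) - 168)²) = 1/(76497 + ((1 + 289 - 289) - 168)²) = 1/(76497 + (1 - 168)²) = 1/(76497 + (-167)²) = 1/(76497 + 27889) = 1/104386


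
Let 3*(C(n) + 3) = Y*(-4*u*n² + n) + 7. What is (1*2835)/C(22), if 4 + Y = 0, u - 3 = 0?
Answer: 405/1102 ≈ 0.36751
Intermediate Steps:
u = 3 (u = 3 + 0 = 3)
Y = -4 (Y = -4 + 0 = -4)
C(n) = -⅔ + 16*n² - 4*n/3 (C(n) = -3 + (-4*(-12*n² + n) + 7)/3 = -3 + (-4*(n - 12*n²) + 7)/3 = -3 + ((-4*n + 48*n²) + 7)/3 = -3 + (7 - 4*n + 48*n²)/3 = -3 + (7/3 + 16*n² - 4*n/3) = -⅔ + 16*n² - 4*n/3)
(1*2835)/C(22) = (1*2835)/(-⅔ + 16*22² - 4/3*22) = 2835/(-⅔ + 16*484 - 88/3) = 2835/(-⅔ + 7744 - 88/3) = 2835/7714 = 2835*(1/7714) = 405/1102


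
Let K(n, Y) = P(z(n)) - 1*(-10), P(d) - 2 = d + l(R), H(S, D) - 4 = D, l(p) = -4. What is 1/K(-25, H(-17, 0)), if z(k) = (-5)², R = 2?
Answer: 1/33 ≈ 0.030303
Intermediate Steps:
H(S, D) = 4 + D
z(k) = 25
P(d) = -2 + d (P(d) = 2 + (d - 4) = 2 + (-4 + d) = -2 + d)
K(n, Y) = 33 (K(n, Y) = (-2 + 25) - 1*(-10) = 23 + 10 = 33)
1/K(-25, H(-17, 0)) = 1/33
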